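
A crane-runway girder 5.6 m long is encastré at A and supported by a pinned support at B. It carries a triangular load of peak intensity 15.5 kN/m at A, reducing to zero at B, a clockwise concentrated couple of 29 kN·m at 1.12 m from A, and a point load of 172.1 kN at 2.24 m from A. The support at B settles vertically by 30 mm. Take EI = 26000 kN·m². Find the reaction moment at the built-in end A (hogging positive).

Take the reaction at B as the redundant and release it; the primary structure is a cantilever fixed at A.
Downward deflection at the released point B due to the loads:
  triangular load, peak 15.5 at the fixed end: w₀L⁴/(30EI) = 508.1/EI
  clockwise couple 29 at a = 1.12: M₀a(2L − a)/(2EI) = 163.7/EI
  point load 172.1 at a = 2.24: Pa²(3L − a)/(6EI) = 2095/EI
  δ_0 = 2767/EI
Tip deflection under a unit load at B: L³/(3EI) = 58.54/EI.
With EI = 26000 kN·m²: δ_0 = 0.10644 m and δ_{BB} = 0.002251 m/kN.
Compatibility — the beam at B must follow the support down by 0.03 m: δ_0 − R_B·δ_{BB} = 0.03, so R_B = (0.10644 − 0.03)/0.002251 = 33.95 kN.
Moment equilibrium about A: M_A = Σ(load moments about A) − R_B·L = 495.5 − 33.95×5.6 = 305.4 kN·m.

M_A = 305.4 kN·m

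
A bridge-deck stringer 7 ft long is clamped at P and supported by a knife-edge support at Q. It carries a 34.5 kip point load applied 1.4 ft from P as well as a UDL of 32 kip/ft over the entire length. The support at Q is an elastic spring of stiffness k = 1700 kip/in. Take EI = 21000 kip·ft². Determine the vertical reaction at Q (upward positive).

R_Q = 85.17 kip

Release the roller at Q. Primary structure: cantilever fixed at P.
Deflection at Q on the released cantilever, summing each load's contribution:
  point load 34.5 at a = 1.4: Pa²(3L − a)/(6EI) = 220.9/EI
  UDL 32: wL⁴/(8EI) = 9604/EI
  δ_0 = 9825/EI
Flexibility coefficient — unit upward force at Q: δ_{QQ} = L³/(3EI) = 114.3/EI.
With EI = 21000 kip·ft²: δ_0 = 0.46785 ft and δ_{QQ} = 0.005444 ft/kip.
Compatibility — the spring shortens by R_Q/k under the reaction it provides: δ_0 − R_Q·δ_{QQ} = R_Q/k. With 1/k = 1/(1700×12) ft/kip = 0.000049 ft/kip, R_Q = δ_0 / (δ_{QQ} + 1/k) = 0.46785 / (0.005444 + 0.000049) = 85.17 kip.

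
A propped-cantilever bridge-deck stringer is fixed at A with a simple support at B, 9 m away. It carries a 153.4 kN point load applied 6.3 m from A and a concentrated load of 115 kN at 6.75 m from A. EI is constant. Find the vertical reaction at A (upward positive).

R_A = 109.2 kN

Release the roller at B. Primary structure: cantilever fixed at A.
Deflection at B on the released cantilever, summing each load's contribution:
  point load 153.4 at a = 6.3: Pa²(3L − a)/(6EI) = 21005/EI
  point load 115 at a = 6.75: Pa²(3L − a)/(6EI) = 17684/EI
  δ_0 = 38689/EI
Flexibility coefficient — unit upward force at B: δ_{BB} = L³/(3EI) = 243/EI.
Compatibility at B: δ_0 − R_B·δ_{BB} = 0, so R_B = 38689/243 = 159.2 kN.
Vertical equilibrium: R_A = ΣP − R_B = 268.4 − 159.2 = 109.2 kN.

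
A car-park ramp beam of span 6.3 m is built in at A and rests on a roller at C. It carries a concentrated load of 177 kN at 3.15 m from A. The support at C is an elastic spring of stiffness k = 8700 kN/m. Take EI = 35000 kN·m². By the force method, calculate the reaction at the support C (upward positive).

Take the reaction at C as the redundant and release it; the primary structure is a cantilever fixed at A.
Free-end deflection of the primary structure under the applied loading (downward +):
  point load 177 at a = 3.15: Pa²(3L − a)/(6EI) = 4610/EI
Tip deflection under a unit load at C: L³/(3EI) = 83.35/EI.
With EI = 35000 kN·m²: δ_0 = 0.13172 m and δ_{CC} = 0.002381 m/kN.
Compatibility — the spring shortens by R_C/k under the reaction it provides: δ_0 − R_C·δ_{CC} = R_C/k. With 1/k = 0.000115 m/kN, R_C = δ_0 / (δ_{CC} + 1/k) = 0.13172 / (0.002381 + 0.000115) = 52.77 kN.

R_C = 52.77 kN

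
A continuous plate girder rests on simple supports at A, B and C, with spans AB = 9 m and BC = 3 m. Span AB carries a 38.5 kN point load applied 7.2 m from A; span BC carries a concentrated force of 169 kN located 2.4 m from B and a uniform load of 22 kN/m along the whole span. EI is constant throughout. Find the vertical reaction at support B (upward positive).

R_B = 122.4 kN

Take M_B as the redundant. Released structure: two simple spans AB and BC with a hinge at B.
Discontinuity in slope at B on the released structure — sum the simple-span end rotations:
  span AB: point load 38.5 at a = 7.2: Pab(L + a)/(6LEI) = 149.7/EI
  span BC: point load 169 at a = 2.4: Pab(L + b)/(6LEI) = 48.67/EI
  span BC: UDL 22: wL³/(24EI) = 24.75/EI
  relative rotation θ_0 = (149.7 + 73.42)/EI = 223.1/EI
A unit hogging moment at B produces rotation L₁/(3EI) + L₂/(3EI) = 4/EI.
Compatibility: M_B·(L₁+L₂)/(3EI) = θ_0, giving M_B = 55.78 kN·m (hogging).
Span AB, ΣM about A with M_B applied at B: R_B^{AB}·9 = 277.2 + 55.78, so R_B^{AB} = 37 kN and R_A = 38.5 − 37 = 1.502 kN.
Span BC, ΣM about C: R_B^{BC}·3 = 200.4 + 55.78, so R_B^{BC} = 85.39 kN and R_C = 235 − 85.39 = 149.6 kN.
R_B = 37 + 85.39 = 122.4 kN.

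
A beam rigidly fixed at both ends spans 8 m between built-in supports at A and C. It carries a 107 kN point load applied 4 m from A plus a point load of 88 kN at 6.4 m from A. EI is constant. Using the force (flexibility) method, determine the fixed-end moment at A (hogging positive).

Take the two fixed-end moments M_A, M_C as redundants; the released structure is the simple span AC.
End rotations of the released simple span under the applied load (×1/EI):
  at A: point load 107 at a = 4: Pab(L + b)/(6LEI) = 428/EI
  at C: point load 107 at a = 4: Pab(L + a)/(6LEI) = 428/EI
  at A: point load 88 at a = 6.4: Pab(L + b)/(6LEI) = 180.2/EI
  at C: point load 88 at a = 6.4: Pab(L + a)/(6LEI) = 270.3/EI
  θ_A0 = 608.2/EI,  θ_C0 = 698.3/EI
Flexibility coefficients: a unit moment at one end gives L/(3EI) there and L/(6EI) at the far end, so f₁₁ = f₂₂ = 2.667/EI and f₁₂ = f₂₁ = 1.333/EI.
Compatibility — zero rotation at each built-in end:
  2.667 M_A + 1.333 M_C = 608.2
  1.333 M_A + 2.667 M_C = 698.3
Solving the pair gives M_A = 129.5 kN·m and M_C = 197.1 kN·m (hogging).

M_A = 129.5 kN·m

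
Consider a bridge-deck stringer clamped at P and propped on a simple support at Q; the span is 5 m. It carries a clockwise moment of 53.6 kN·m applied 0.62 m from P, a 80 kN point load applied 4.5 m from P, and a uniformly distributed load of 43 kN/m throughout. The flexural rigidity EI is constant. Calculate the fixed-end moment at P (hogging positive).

M_P = 189.1 kN·m

Take the reaction at Q as the redundant and release it; the primary structure is a cantilever fixed at P.
Primary-structure tip deflection at Q by superposition:
  clockwise couple 53.6 at a = 0.62: M₀a(2L − a)/(2EI) = 155.9/EI
  point load 80 at a = 4.5: Pa²(3L − a)/(6EI) = 2835/EI
  UDL 43: wL⁴/(8EI) = 3359/EI
  δ_0 = 6350/EI
Flexibility coefficient — unit upward force at Q: δ_{QQ} = L³/(3EI) = 41.67/EI.
Compatibility at Q: δ_0 − R_Q·δ_{QQ} = 0, so R_Q = 6350/41.67 = 152.4 kN.
Moment equilibrium about P: M_P = Σ(load moments about P) − R_Q·L = 951.1 − 152.4×5 = 189.1 kN·m.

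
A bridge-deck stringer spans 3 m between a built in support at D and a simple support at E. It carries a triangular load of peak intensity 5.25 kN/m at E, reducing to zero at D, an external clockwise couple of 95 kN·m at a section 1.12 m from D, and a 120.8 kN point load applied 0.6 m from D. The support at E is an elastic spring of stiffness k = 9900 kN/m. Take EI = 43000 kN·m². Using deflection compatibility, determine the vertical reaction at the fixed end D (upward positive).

R_D = 101.7 kN

Choose R_E as the redundant. The primary structure is the cantilever fixed at D.
Primary-structure tip deflection at E by superposition:
  triangular load, peak 5.25 at the free end: 11w₀L⁴/(120EI) = 38.98/EI
  clockwise couple 95 at a = 1.12: M₀a(2L − a)/(2EI) = 259.6/EI
  point load 120.8 at a = 0.6: Pa²(3L − a)/(6EI) = 60.88/EI
  δ_0 = 359.5/EI
Flexibility coefficient — unit upward force at E: δ_{EE} = L³/(3EI) = 9/EI.
With EI = 43000 kN·m²: δ_0 = 0.00836 m and δ_{EE} = 0.000209 m/kN.
Compatibility — the spring shortens by R_E/k under the reaction it provides: δ_0 − R_E·δ_{EE} = R_E/k. With 1/k = 0.000101 m/kN, R_E = δ_0 / (δ_{EE} + 1/k) = 0.00836 / (0.000209 + 0.000101) = 26.94 kN.
Vertical equilibrium: R_D = ΣP − R_E = 128.7 − 26.94 = 101.7 kN.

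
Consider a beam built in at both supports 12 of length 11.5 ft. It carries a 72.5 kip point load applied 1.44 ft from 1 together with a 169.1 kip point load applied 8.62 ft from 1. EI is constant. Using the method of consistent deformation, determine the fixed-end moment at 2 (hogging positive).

Take the two fixed-end moments M_1, M_2 as redundants; the released structure is the simple span 12.
End rotations of the released simple span under the applied load (×1/EI):
  at 1: point load 72.5 at a = 1.44: Pab(L + b)/(6LEI) = 328.2/EI
  at 2: point load 72.5 at a = 1.44: Pab(L + a)/(6LEI) = 197/EI
  at 1: point load 169.1 at a = 8.62: Pab(L + b)/(6LEI) = 874.9/EI
  at 2: point load 169.1 at a = 8.62: Pab(L + a)/(6LEI) = 1224/EI
  θ_10 = 1203/EI,  θ_20 = 1421/EI
Flexibility coefficients: a unit moment at one end gives L/(3EI) there and L/(6EI) at the far end, so f₁₁ = f₂₂ = 3.833/EI and f₁₂ = f₂₁ = 1.917/EI.
Compatibility — zero rotation at each built-in end:
  3.833 M_1 + 1.917 M_2 = 1203
  1.917 M_1 + 3.833 M_2 = 1421
Solving the pair gives M_1 = 171.3 kip·ft and M_2 = 285.1 kip·ft (hogging).

M_2 = 285.1 kip·ft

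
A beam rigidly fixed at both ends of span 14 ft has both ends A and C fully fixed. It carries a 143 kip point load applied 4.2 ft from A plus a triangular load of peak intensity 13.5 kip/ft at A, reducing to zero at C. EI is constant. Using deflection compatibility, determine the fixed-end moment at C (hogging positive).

Take the two fixed-end moments M_A, M_C as redundants; the released structure is the simple span AC.
Simple-span end rotations at A and C under the given loads:
  at A: point load 143 at a = 4.2: Pab(L + b)/(6LEI) = 1668/EI
  at C: point load 143 at a = 4.2: Pab(L + a)/(6LEI) = 1275/EI
  at A: triangular load, peak 13.5: w₀L³/(45EI) = 823.2/EI
  at C: triangular load, peak 13.5: 7w₀L³/(360EI) = 720.3/EI
  θ_A0 = 2491/EI,  θ_C0 = 1996/EI
Flexibility coefficients: a unit moment at one end gives L/(3EI) there and L/(6EI) at the far end, so f₁₁ = f₂₂ = 4.667/EI and f₁₂ = f₂₁ = 2.333/EI.
Compatibility — zero rotation at each built-in end:
  4.667 M_A + 2.333 M_C = 2491
  2.333 M_A + 4.667 M_C = 1996
Solving the pair gives M_A = 426.6 kip·ft and M_C = 214.3 kip·ft (hogging).

M_C = 214.3 kip·ft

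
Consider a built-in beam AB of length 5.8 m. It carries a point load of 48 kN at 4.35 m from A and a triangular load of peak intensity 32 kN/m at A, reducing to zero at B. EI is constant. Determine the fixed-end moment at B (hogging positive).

Release both end moments; the primary structure is a simply-supported span AB with redundants M_A and M_B.
Simple-span end rotations at A and B under the given loads:
  at A: point load 48 at a = 4.35: Pab(L + b)/(6LEI) = 63.08/EI
  at B: point load 48 at a = 4.35: Pab(L + a)/(6LEI) = 88.31/EI
  at A: triangular load, peak 32: w₀L³/(45EI) = 138.7/EI
  at B: triangular load, peak 32: 7w₀L³/(360EI) = 121.4/EI
  θ_A0 = 201.8/EI,  θ_B0 = 209.7/EI
Flexibility coefficients: a unit moment at one end gives L/(3EI) there and L/(6EI) at the far end, so f₁₁ = f₂₂ = 1.933/EI and f₁₂ = f₂₁ = 0.9667/EI.
Compatibility — zero rotation at each built-in end:
  1.933 M_A + 0.9667 M_B = 201.8
  0.9667 M_A + 1.933 M_B = 209.7
Solving the pair gives M_A = 66.87 kN·m and M_B = 75.03 kN·m (hogging).

M_B = 75.03 kN·m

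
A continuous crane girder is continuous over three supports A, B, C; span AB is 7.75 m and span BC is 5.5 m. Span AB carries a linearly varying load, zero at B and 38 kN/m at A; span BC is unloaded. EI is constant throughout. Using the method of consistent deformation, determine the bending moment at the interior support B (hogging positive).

M_B = 77.87 kN·m

Insert a hinge at B; M_B is the redundant, and each span becomes simply supported.
End slopes at the hinge B, treating each span as simply supported:
  span AB: triangular load, peak 38: 7w₀L³/(360EI) = 343.9/EI
  relative rotation θ_0 = (343.9 + 0)/EI = 343.9/EI
A unit hogging moment at B produces rotation L₁/(3EI) + L₂/(3EI) = 4.417/EI.
Slope continuity at B: θ_0 = M_B·4.417/EI, so M_B = 343.9/4.417 = 77.87 kN·m (hogging).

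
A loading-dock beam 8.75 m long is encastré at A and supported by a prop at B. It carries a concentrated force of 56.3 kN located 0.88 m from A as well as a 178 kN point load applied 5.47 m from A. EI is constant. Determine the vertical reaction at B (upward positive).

Release the roller at B. Primary structure: cantilever fixed at A.
Primary-structure tip deflection at B by superposition:
  point load 56.3 at a = 0.88: Pa²(3L − a)/(6EI) = 184.3/EI
  point load 178 at a = 5.47: Pa²(3L − a)/(6EI) = 18445/EI
  δ_0 = 18630/EI
Tip deflection under a unit load at B: L³/(3EI) = 223.3/EI.
The prop prevents deflection at B: R_B = δ_0/δ_{BB} = 18630/223.3 = 83.43 kN.

R_B = 83.43 kN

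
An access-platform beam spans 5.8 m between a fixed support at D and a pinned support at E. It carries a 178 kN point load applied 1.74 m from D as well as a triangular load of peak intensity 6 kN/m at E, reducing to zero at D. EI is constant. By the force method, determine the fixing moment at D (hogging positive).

M_D = 196.1 kN·m

Remove the prop at E; the released (primary) structure is a cantilever built in at D.
Primary-structure tip deflection at E by superposition:
  point load 178 at a = 1.74: Pa²(3L − a)/(6EI) = 1407/EI
  triangular load, peak 6 at the free end: 11w₀L⁴/(120EI) = 622.4/EI
  δ_0 = 2029/EI
Tip deflection under a unit load at E: L³/(3EI) = 65.04/EI.
The prop prevents deflection at E: R_E = δ_0/δ_{EE} = 2029/65.04 = 31.2 kN.
Moment equilibrium about D: M_D = Σ(load moments about D) − R_E·L = 377 − 31.2×5.8 = 196.1 kN·m.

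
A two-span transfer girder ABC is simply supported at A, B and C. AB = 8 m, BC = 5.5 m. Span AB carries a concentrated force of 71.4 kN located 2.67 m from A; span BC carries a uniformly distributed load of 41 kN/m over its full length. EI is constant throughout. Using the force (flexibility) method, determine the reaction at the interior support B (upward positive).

R_B = 171.4 kN

Release continuity at B by inserting a hinge; the redundant is the internal moment M_B. The primary structure is two simply-supported spans AB and BC.
Rotations at B on the released spans (each span's end-slope, ×1/EI):
  span AB: point load 71.4 at a = 2.67: Pab(L + a)/(6LEI) = 225.9/EI
  span BC: UDL 41: wL³/(24EI) = 284.2/EI
  relative rotation θ_0 = (225.9 + 284.2)/EI = 510.1/EI
A unit hogging moment at B produces rotation L₁/(3EI) + L₂/(3EI) = 4.5/EI.
Slope continuity at B: θ_0 = M_B·4.5/EI, so M_B = 510.1/4.5 = 113.4 kN·m (hogging).
Span AB, ΣM about A with M_B applied at B: R_B^{AB}·8 = 190.6 + 113.4, so R_B^{AB} = 38 kN and R_A = 71.4 − 38 = 33.4 kN.
Span BC, ΣM about C: R_B^{BC}·5.5 = 620.1 + 113.4, so R_B^{BC} = 133.4 kN and R_C = 225.5 − 133.4 = 92.14 kN.
R_B = 38 + 133.4 = 171.4 kN.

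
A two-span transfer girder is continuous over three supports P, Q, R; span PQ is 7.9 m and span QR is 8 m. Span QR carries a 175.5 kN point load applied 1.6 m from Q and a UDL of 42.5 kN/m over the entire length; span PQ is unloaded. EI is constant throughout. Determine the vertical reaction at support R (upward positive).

R_R = 171 kN

Release continuity at Q by inserting a hinge; the redundant is the internal moment M_Q. The primary structure is two simply-supported spans PQ and QR.
End slopes at the hinge Q, treating each span as simply supported:
  span QR: point load 175.5 at a = 1.6: Pab(L + b)/(6LEI) = 539.1/EI
  span QR: UDL 42.5: wL³/(24EI) = 906.7/EI
  relative rotation θ_0 = (0 + 1446)/EI = 1446/EI
A unit hogging moment at Q produces rotation L₁/(3EI) + L₂/(3EI) = 5.3/EI.
Compatibility: M_Q·(L₁+L₂)/(3EI) = θ_0, giving M_Q = 272.8 kN·m (hogging).
Span QR, ΣM about R: R_Q^{QR}·8 = 2483 + 272.8, so R_Q^{QR} = 344.5 kN and R_R = 515.5 − 344.5 = 171 kN.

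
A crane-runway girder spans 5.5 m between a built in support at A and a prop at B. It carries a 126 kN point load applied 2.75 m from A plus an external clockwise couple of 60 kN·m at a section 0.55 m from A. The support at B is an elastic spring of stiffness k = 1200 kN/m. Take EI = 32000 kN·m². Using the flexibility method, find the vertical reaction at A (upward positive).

Release the roller at B. Primary structure: cantilever fixed at A.
Free-end deflection of the primary structure under the applied loading (downward +):
  point load 126 at a = 2.75: Pa²(3L − a)/(6EI) = 2184/EI
  clockwise couple 60 at a = 0.55: M₀a(2L − a)/(2EI) = 172.4/EI
  δ_0 = 2356/EI
Tip deflection under a unit load at B: L³/(3EI) = 55.46/EI.
With EI = 32000 kN·m²: δ_0 = 0.073628 m and δ_{BB} = 0.001733 m/kN.
Compatibility — the spring shortens by R_B/k under the reaction it provides: δ_0 − R_B·δ_{BB} = R_B/k. With 1/k = 0.000833 m/kN, R_B = δ_0 / (δ_{BB} + 1/k) = 0.073628 / (0.001733 + 0.000833) = 28.69 kN.
Vertical equilibrium: R_A = ΣP − R_B = 126 − 28.69 = 97.31 kN.

R_A = 97.31 kN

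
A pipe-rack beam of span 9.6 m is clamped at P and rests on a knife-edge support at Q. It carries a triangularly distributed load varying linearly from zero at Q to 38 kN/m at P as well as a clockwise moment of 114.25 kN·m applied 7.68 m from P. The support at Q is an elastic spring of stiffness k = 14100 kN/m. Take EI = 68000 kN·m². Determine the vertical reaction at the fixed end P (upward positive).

R_P = 129.6 kN

Choose R_Q as the redundant. The primary structure is the cantilever fixed at P.
Downward deflection at the released point Q due to the loads:
  triangular load, peak 38 at the fixed end: w₀L⁴/(30EI) = 10758/EI
  clockwise couple 114.25 at a = 7.68: M₀a(2L − a)/(2EI) = 5054/EI
  δ_0 = 15812/EI
Flexibility coefficient — unit upward force at Q: δ_{QQ} = L³/(3EI) = 294.9/EI.
With EI = 68000 kN·m²: δ_0 = 0.23254 m and δ_{QQ} = 0.004337 m/kN.
Compatibility — the spring shortens by R_Q/k under the reaction it provides: δ_0 − R_Q·δ_{QQ} = R_Q/k. With 1/k = 0.000071 m/kN, R_Q = δ_0 / (δ_{QQ} + 1/k) = 0.23254 / (0.004337 + 0.000071) = 52.75 kN.
Vertical equilibrium: R_P = ΣP − R_Q = 182.4 − 52.75 = 129.6 kN.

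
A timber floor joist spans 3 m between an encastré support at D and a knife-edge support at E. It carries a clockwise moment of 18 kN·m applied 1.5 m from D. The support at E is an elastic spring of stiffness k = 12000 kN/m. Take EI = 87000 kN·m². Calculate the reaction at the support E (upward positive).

R_E = 3.738 kN

Choose R_E as the redundant. The primary structure is the cantilever fixed at D.
Primary-structure tip deflection at E by superposition:
  clockwise couple 18 at a = 1.5: M₀a(2L − a)/(2EI) = 60.75/EI
Tip deflection under a unit load at E: L³/(3EI) = 9/EI.
With EI = 87000 kN·m²: δ_0 = 0.000698 m and δ_{EE} = 0.000103 m/kN.
Compatibility — the spring shortens by R_E/k under the reaction it provides: δ_0 − R_E·δ_{EE} = R_E/k. With 1/k = 0.000083 m/kN, R_E = δ_0 / (δ_{EE} + 1/k) = 0.000698 / (0.000103 + 0.000083) = 3.738 kN.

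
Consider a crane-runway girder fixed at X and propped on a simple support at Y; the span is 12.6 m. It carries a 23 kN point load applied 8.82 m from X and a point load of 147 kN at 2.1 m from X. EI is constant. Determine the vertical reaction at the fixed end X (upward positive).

Remove the prop at Y; the released (primary) structure is a cantilever built in at X.
Deflection at Y on the released cantilever, summing each load's contribution:
  point load 23 at a = 8.82: Pa²(3L − a)/(6EI) = 8642/EI
  point load 147 at a = 2.1: Pa²(3L − a)/(6EI) = 3857/EI
  δ_0 = 12499/EI
Flexibility coefficient — unit upward force at Y: δ_{YY} = L³/(3EI) = 666.8/EI.
The prop prevents deflection at Y: R_Y = δ_0/δ_{YY} = 12499/666.8 = 18.75 kN.
Vertical equilibrium: R_X = ΣP − R_Y = 170 − 18.75 = 151.3 kN.

R_X = 151.3 kN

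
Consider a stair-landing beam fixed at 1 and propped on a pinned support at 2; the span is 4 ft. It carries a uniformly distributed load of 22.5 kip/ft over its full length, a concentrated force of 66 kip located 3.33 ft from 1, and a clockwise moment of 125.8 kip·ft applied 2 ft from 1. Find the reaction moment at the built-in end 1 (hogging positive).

M_1 = 50.76 kip·ft

Choose R_2 as the redundant. The primary structure is the cantilever fixed at 1.
Primary-structure tip deflection at 2 by superposition:
  UDL 22.5: wL⁴/(8EI) = 720/EI
  point load 66 at a = 3.33: Pa²(3L − a)/(6EI) = 1058/EI
  clockwise couple 125.8 at a = 2: M₀a(2L − a)/(2EI) = 754.8/EI
  δ_0 = 2532/EI
Flexibility coefficient — unit upward force at 2: δ_{22} = L³/(3EI) = 21.33/EI.
The prop prevents deflection at 2: R_2 = δ_0/δ_{22} = 2532/21.33 = 118.7 kip.
Moment equilibrium about 1: M_1 = Σ(load moments about 1) − R_2·L = 525.6 − 118.7×4 = 50.76 kip·ft.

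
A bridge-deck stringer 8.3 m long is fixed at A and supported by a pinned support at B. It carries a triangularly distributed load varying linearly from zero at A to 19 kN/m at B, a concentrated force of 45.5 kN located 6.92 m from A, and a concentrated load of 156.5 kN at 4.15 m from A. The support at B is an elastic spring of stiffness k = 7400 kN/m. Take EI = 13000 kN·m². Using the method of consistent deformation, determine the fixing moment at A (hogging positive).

Remove the prop at B; the released (primary) structure is a cantilever built in at A.
Primary-structure tip deflection at B by superposition:
  triangular load, peak 19 at the free end: 11w₀L⁴/(120EI) = 8266/EI
  point load 45.5 at a = 6.92: Pa²(3L − a)/(6EI) = 6529/EI
  point load 156.5 at a = 4.15: Pa²(3L − a)/(6EI) = 9321/EI
  δ_0 = 24116/EI
Tip deflection under a unit load at B: L³/(3EI) = 190.6/EI.
With EI = 13000 kN·m²: δ_0 = 1.8551 m and δ_{BB} = 0.014661 m/kN.
Compatibility — the spring shortens by R_B/k under the reaction it provides: δ_0 − R_B·δ_{BB} = R_B/k. With 1/k = 0.000135 m/kN, R_B = δ_0 / (δ_{BB} + 1/k) = 1.8551 / (0.014661 + 0.000135) = 125.4 kN.
Moment equilibrium about A: M_A = Σ(load moments about A) − R_B·L = 1401 − 125.4×8.3 = 360 kN·m.

M_A = 360 kN·m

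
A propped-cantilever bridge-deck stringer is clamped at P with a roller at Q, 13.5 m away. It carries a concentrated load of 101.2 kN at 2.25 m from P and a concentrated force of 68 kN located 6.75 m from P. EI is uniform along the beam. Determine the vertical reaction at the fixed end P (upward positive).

R_P = 144 kN

Remove the prop at Q; the released (primary) structure is a cantilever built in at P.
Deflection at Q on the released cantilever, summing each load's contribution:
  point load 101.2 at a = 2.25: Pa²(3L − a)/(6EI) = 3266/EI
  point load 68 at a = 6.75: Pa²(3L − a)/(6EI) = 17428/EI
  δ_0 = 20694/EI
Flexibility coefficient — unit upward force at Q: δ_{QQ} = L³/(3EI) = 820.1/EI.
The prop prevents deflection at Q: R_Q = δ_0/δ_{QQ} = 20694/820.1 = 25.23 kN.
Vertical equilibrium: R_P = ΣP − R_Q = 169.2 − 25.23 = 144 kN.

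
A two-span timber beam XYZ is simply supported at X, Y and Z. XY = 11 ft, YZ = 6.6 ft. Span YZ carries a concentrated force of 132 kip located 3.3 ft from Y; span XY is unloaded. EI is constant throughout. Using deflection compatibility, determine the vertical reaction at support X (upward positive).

R_X = -5.569 kip

Release continuity at Y by inserting a hinge; the redundant is the internal moment M_Y. The primary structure is two simply-supported spans XY and YZ.
End slopes at the hinge Y, treating each span as simply supported:
  span YZ: point load 132 at a = 3.3: Pab(L + b)/(6LEI) = 359.4/EI
  relative rotation θ_0 = (0 + 359.4)/EI = 359.4/EI
A unit hogging moment at Y produces rotation L₁/(3EI) + L₂/(3EI) = 5.867/EI.
Compatibility: M_Y·(L₁+L₂)/(3EI) = θ_0, giving M_Y = 61.26 kip·ft (hogging).
Span XY, ΣM about X with M_Y applied at Y: R_Y^{XY}·11 = 0 + 61.26, so R_Y^{XY} = 5.569 kip and R_X = 0 − 5.569 = -5.569 kip.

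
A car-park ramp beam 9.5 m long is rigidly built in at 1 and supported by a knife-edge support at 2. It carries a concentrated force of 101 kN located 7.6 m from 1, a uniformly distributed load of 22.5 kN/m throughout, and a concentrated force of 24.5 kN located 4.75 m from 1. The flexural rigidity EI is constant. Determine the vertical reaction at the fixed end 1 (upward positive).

R_1 = 180.3 kN

Take the reaction at 2 as the redundant and release it; the primary structure is a cantilever fixed at 1.
Primary-structure tip deflection at 2 by superposition:
  point load 101 at a = 7.6: Pa²(3L − a)/(6EI) = 20321/EI
  UDL 22.5: wL⁴/(8EI) = 22908/EI
  point load 24.5 at a = 4.75: Pa²(3L − a)/(6EI) = 2188/EI
  δ_0 = 45417/EI
Flexibility coefficient — unit upward force at 2: δ_{22} = L³/(3EI) = 285.8/EI.
Compatibility at 2: δ_0 − R_2·δ_{22} = 0, so R_2 = 45417/285.8 = 158.9 kN.
Vertical equilibrium: R_1 = ΣP − R_2 = 339.2 − 158.9 = 180.3 kN.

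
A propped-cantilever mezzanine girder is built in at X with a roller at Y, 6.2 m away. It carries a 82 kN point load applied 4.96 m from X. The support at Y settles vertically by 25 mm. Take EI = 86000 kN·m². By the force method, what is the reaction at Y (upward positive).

Remove the prop at Y; the released (primary) structure is a cantilever built in at X.
Deflection at Y on the released cantilever, summing each load's contribution:
  point load 82 at a = 4.96: Pa²(3L − a)/(6EI) = 4586/EI
Tip deflection under a unit load at Y: L³/(3EI) = 79.44/EI.
With EI = 86000 kN·m²: δ_0 = 0.053326 m and δ_{YY} = 0.000924 m/kN.
Compatibility — the beam at Y must follow the support down by 0.025 m: δ_0 − R_Y·δ_{YY} = 0.025, so R_Y = (0.053326 − 0.025)/0.000924 = 30.66 kN.

R_Y = 30.66 kN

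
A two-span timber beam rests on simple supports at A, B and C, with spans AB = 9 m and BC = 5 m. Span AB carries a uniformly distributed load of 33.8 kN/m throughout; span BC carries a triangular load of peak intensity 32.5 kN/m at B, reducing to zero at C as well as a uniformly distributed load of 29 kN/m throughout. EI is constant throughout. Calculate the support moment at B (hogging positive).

M_B = 271.7 kN·m

Insert a hinge at B; M_B is the redundant, and each span becomes simply supported.
End slopes at the hinge B, treating each span as simply supported:
  span AB: UDL 33.8: wL³/(24EI) = 1027/EI
  span BC: triangular load, peak 32.5: w₀L³/(45EI) = 90.28/EI
  span BC: UDL 29: wL³/(24EI) = 151/EI
  relative rotation θ_0 = (1027 + 241.3)/EI = 1268/EI
A unit hogging moment at B produces rotation L₁/(3EI) + L₂/(3EI) = 4.667/EI.
Slope continuity at B: θ_0 = M_B·4.667/EI, so M_B = 1268/4.667 = 271.7 kN·m (hogging).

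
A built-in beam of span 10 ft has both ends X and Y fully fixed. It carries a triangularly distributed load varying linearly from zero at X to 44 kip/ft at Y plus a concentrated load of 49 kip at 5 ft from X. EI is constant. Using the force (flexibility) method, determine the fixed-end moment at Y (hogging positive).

M_Y = 281.2 kip·ft

Release both end moments; the primary structure is a simply-supported span XY with redundants M_X and M_Y.
End rotations of the released simple span under the applied load (×1/EI):
  at X: triangular load, peak 44: 7w₀L³/(360EI) = 855.6/EI
  at Y: triangular load, peak 44: w₀L³/(45EI) = 977.8/EI
  at X: point load 49 at a = 5: Pab(L + b)/(6LEI) = 306.2/EI
  at Y: point load 49 at a = 5: Pab(L + a)/(6LEI) = 306.2/EI
  θ_X0 = 1162/EI,  θ_Y0 = 1284/EI
Flexibility coefficients: a unit moment at one end gives L/(3EI) there and L/(6EI) at the far end, so f₁₁ = f₂₂ = 3.333/EI and f₁₂ = f₂₁ = 1.667/EI.
Compatibility — zero rotation at each built-in end:
  3.333 M_X + 1.667 M_Y = 1162
  1.667 M_X + 3.333 M_Y = 1284
Solving the pair gives M_X = 207.9 kip·ft and M_Y = 281.2 kip·ft (hogging).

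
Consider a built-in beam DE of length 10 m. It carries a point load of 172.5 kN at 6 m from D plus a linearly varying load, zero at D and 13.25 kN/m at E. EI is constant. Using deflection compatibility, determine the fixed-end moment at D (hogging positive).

M_D = 209.8 kN·m

Release both end moments; the primary structure is a simply-supported span DE with redundants M_D and M_E.
On the primary (simply-supported) span, the end slopes from the loading are:
  at D: point load 172.5 at a = 6: Pab(L + b)/(6LEI) = 966/EI
  at E: point load 172.5 at a = 6: Pab(L + a)/(6LEI) = 1104/EI
  at D: triangular load, peak 13.25: 7w₀L³/(360EI) = 257.6/EI
  at E: triangular load, peak 13.25: w₀L³/(45EI) = 294.4/EI
  θ_D0 = 1224/EI,  θ_E0 = 1398/EI
Flexibility coefficients: a unit moment at one end gives L/(3EI) there and L/(6EI) at the far end, so f₁₁ = f₂₂ = 3.333/EI and f₁₂ = f₂₁ = 1.667/EI.
Compatibility — zero rotation at each built-in end:
  3.333 M_D + 1.667 M_E = 1224
  1.667 M_D + 3.333 M_E = 1398
Solving the pair gives M_D = 209.8 kN·m and M_E = 314.6 kN·m (hogging).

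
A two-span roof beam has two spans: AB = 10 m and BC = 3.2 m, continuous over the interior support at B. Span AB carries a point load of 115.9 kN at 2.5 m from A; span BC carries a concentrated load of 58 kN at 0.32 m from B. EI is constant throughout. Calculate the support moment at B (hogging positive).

M_B = 106.7 kN·m

Take M_B as the redundant. Released structure: two simple spans AB and BC with a hinge at B.
End slopes at the hinge B, treating each span as simply supported:
  span AB: point load 115.9 at a = 2.5: Pab(L + a)/(6LEI) = 452.7/EI
  span BC: point load 58 at a = 0.32: Pab(L + b)/(6LEI) = 16.93/EI
  relative rotation θ_0 = (452.7 + 16.93)/EI = 469.7/EI
A unit hogging moment at B produces rotation L₁/(3EI) + L₂/(3EI) = 4.4/EI.
Compatibility: M_B·(L₁+L₂)/(3EI) = θ_0, giving M_B = 106.7 kN·m (hogging).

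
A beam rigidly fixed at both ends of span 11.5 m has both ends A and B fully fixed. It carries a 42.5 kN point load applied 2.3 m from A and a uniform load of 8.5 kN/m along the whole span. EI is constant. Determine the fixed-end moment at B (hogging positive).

M_B = 109.3 kN·m

Release both end moments; the primary structure is a simply-supported span AB with redundants M_A and M_B.
End rotations of the released simple span under the applied load (×1/EI):
  at A: point load 42.5 at a = 2.3: Pab(L + b)/(6LEI) = 269.8/EI
  at B: point load 42.5 at a = 2.3: Pab(L + a)/(6LEI) = 179.9/EI
  at A: UDL 8.5: wL³/(24EI) = 538.6/EI
  at B: UDL 8.5: wL³/(24EI) = 538.6/EI
  θ_A0 = 808.4/EI,  θ_B0 = 718.5/EI
Flexibility coefficients: a unit moment at one end gives L/(3EI) there and L/(6EI) at the far end, so f₁₁ = f₂₂ = 3.833/EI and f₁₂ = f₂₁ = 1.917/EI.
Compatibility — zero rotation at each built-in end:
  3.833 M_A + 1.917 M_B = 808.4
  1.917 M_A + 3.833 M_B = 718.5
Solving the pair gives M_A = 156.2 kN·m and M_B = 109.3 kN·m (hogging).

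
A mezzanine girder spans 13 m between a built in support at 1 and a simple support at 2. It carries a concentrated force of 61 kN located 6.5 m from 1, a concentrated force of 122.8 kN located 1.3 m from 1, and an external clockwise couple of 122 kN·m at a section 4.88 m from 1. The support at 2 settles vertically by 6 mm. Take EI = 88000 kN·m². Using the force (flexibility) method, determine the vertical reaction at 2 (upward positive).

Release the roller at 2. Primary structure: cantilever fixed at 1.
Primary-structure tip deflection at 2 by superposition:
  point load 61 at a = 6.5: Pa²(3L − a)/(6EI) = 13960/EI
  point load 122.8 at a = 1.3: Pa²(3L − a)/(6EI) = 1304/EI
  clockwise couple 122 at a = 4.88: M₀a(2L − a)/(2EI) = 6287/EI
  δ_0 = 21551/EI
Flexibility coefficient — unit upward force at 2: δ_{22} = L³/(3EI) = 732.3/EI.
With EI = 88000 kN·m²: δ_0 = 0.2449 m and δ_{22} = 0.008322 m/kN.
Compatibility — the beam at 2 must follow the support down by 0.006 m: δ_0 − R_2·δ_{22} = 0.006, so R_2 = (0.2449 − 0.006)/0.008322 = 28.71 kN.

R_2 = 28.71 kN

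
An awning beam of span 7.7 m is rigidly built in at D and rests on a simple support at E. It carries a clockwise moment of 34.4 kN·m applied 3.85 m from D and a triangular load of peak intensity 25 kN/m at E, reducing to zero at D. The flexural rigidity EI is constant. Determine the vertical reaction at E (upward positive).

Release the roller at E. Primary structure: cantilever fixed at D.
Downward deflection at the released point E due to the loads:
  clockwise couple 34.4 at a = 3.85: M₀a(2L − a)/(2EI) = 764.8/EI
  triangular load, peak 25 at the free end: 11w₀L⁴/(120EI) = 8056/EI
  δ_0 = 8821/EI
Flexibility coefficient — unit upward force at E: δ_{EE} = L³/(3EI) = 152.2/EI.
The prop prevents deflection at E: R_E = δ_0/δ_{EE} = 8821/152.2 = 57.96 kN.

R_E = 57.96 kN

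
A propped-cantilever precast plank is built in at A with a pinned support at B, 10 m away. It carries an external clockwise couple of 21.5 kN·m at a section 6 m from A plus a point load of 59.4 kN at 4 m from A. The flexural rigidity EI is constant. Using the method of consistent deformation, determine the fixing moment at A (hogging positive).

M_A = 108.5 kN·m

Choose R_B as the redundant. The primary structure is the cantilever fixed at A.
Deflection at B on the released cantilever, summing each load's contribution:
  clockwise couple 21.5 at a = 6: M₀a(2L − a)/(2EI) = 903/EI
  point load 59.4 at a = 4: Pa²(3L − a)/(6EI) = 4118/EI
  δ_0 = 5021/EI
Flexibility coefficient — unit upward force at B: δ_{BB} = L³/(3EI) = 333.3/EI.
Compatibility at B: δ_0 − R_B·δ_{BB} = 0, so R_B = 5021/333.3 = 15.06 kN.
Moment equilibrium about A: M_A = Σ(load moments about A) − R_B·L = 259.1 − 15.06×10 = 108.5 kN·m.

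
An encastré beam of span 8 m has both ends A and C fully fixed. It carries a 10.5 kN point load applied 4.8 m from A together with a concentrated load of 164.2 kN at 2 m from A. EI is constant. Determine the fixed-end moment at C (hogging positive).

Release both end moments; the primary structure is a simply-supported span AC with redundants M_A and M_C.
End rotations of the released simple span under the applied load (×1/EI):
  at A: point load 10.5 at a = 4.8: Pab(L + b)/(6LEI) = 37.63/EI
  at C: point load 10.5 at a = 4.8: Pab(L + a)/(6LEI) = 43.01/EI
  at A: point load 164.2 at a = 2: Pab(L + b)/(6LEI) = 574.7/EI
  at C: point load 164.2 at a = 2: Pab(L + a)/(6LEI) = 410.5/EI
  θ_A0 = 612.3/EI,  θ_C0 = 453.5/EI
Flexibility coefficients: a unit moment at one end gives L/(3EI) there and L/(6EI) at the far end, so f₁₁ = f₂₂ = 2.667/EI and f₁₂ = f₂₁ = 1.333/EI.
Compatibility — zero rotation at each built-in end:
  2.667 M_A + 1.333 M_C = 612.3
  1.333 M_A + 2.667 M_C = 453.5
Solving the pair gives M_A = 192.8 kN·m and M_C = 73.67 kN·m (hogging).

M_C = 73.67 kN·m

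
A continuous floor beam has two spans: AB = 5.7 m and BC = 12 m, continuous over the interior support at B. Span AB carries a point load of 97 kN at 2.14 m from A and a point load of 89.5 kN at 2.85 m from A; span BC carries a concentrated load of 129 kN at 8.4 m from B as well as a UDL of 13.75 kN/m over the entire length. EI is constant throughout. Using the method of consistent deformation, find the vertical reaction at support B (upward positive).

Release continuity at B by inserting a hinge; the redundant is the internal moment M_B. The primary structure is two simply-supported spans AB and BC.
End slopes at the hinge B, treating each span as simply supported:
  span AB: point load 97 at a = 2.14: Pab(L + a)/(6LEI) = 169.4/EI
  span AB: point load 89.5 at a = 2.85: Pab(L + a)/(6LEI) = 181.7/EI
  span BC: point load 129 at a = 8.4: Pab(L + b)/(6LEI) = 845.2/EI
  span BC: UDL 13.75: wL³/(24EI) = 990/EI
  relative rotation θ_0 = (351.1 + 1835)/EI = 2186/EI
A unit hogging moment at B produces rotation L₁/(3EI) + L₂/(3EI) = 5.9/EI.
Compatibility: M_B·(L₁+L₂)/(3EI) = θ_0, giving M_B = 370.6 kN·m (hogging).
Span AB, ΣM about A with M_B applied at B: R_B^{AB}·5.7 = 462.7 + 370.6, so R_B^{AB} = 146.2 kN and R_A = 186.5 − 146.2 = 40.32 kN.
Span BC, ΣM about C: R_B^{BC}·12 = 1454 + 370.6, so R_B^{BC} = 152.1 kN and R_C = 294 − 152.1 = 141.9 kN.
R_B = 146.2 + 152.1 = 298.3 kN.

R_B = 298.3 kN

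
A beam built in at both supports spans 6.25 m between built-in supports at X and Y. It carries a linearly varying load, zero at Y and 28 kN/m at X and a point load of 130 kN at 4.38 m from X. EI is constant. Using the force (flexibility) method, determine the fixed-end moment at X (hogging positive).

M_X = 105.7 kN·m

Release both end moments; the primary structure is a simply-supported span XY with redundants M_X and M_Y.
End rotations of the released simple span under the applied load (×1/EI):
  at X: triangular load, peak 28: w₀L³/(45EI) = 151.9/EI
  at Y: triangular load, peak 28: 7w₀L³/(360EI) = 132.9/EI
  at X: point load 130 at a = 4.38: Pab(L + b)/(6LEI) = 230.6/EI
  at Y: point load 130 at a = 4.38: Pab(L + a)/(6LEI) = 301.8/EI
  θ_X0 = 382.5/EI,  θ_Y0 = 434.8/EI
Flexibility coefficients: a unit moment at one end gives L/(3EI) there and L/(6EI) at the far end, so f₁₁ = f₂₂ = 2.083/EI and f₁₂ = f₂₁ = 1.042/EI.
Compatibility — zero rotation at each built-in end:
  2.083 M_X + 1.042 M_Y = 382.5
  1.042 M_X + 2.083 M_Y = 434.8
Solving the pair gives M_X = 105.7 kN·m and M_Y = 155.8 kN·m (hogging).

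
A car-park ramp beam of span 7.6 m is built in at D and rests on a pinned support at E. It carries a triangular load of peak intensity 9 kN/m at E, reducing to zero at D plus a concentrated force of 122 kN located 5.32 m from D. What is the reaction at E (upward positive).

R_E = 87.56 kN

Take the reaction at E as the redundant and release it; the primary structure is a cantilever fixed at D.
Free-end deflection of the primary structure under the applied loading (downward +):
  triangular load, peak 9 at the free end: 11w₀L⁴/(120EI) = 2752/EI
  point load 122 at a = 5.32: Pa²(3L − a)/(6EI) = 10059/EI
  δ_0 = 12812/EI
Tip deflection under a unit load at E: L³/(3EI) = 146.3/EI.
The prop prevents deflection at E: R_E = δ_0/δ_{EE} = 12812/146.3 = 87.56 kN.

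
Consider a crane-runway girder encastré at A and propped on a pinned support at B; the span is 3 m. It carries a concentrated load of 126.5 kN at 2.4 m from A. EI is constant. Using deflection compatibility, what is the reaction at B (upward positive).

Release the roller at B. Primary structure: cantilever fixed at A.
Primary-structure tip deflection at B by superposition:
  point load 126.5 at a = 2.4: Pa²(3L − a)/(6EI) = 801.5/EI
Tip deflection under a unit load at B: L³/(3EI) = 9/EI.
The prop prevents deflection at B: R_B = δ_0/δ_{BB} = 801.5/9 = 89.06 kN.

R_B = 89.06 kN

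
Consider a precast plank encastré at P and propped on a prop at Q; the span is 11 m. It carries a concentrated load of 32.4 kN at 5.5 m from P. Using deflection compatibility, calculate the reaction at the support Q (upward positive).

R_Q = 10.12 kN

Take the reaction at Q as the redundant and release it; the primary structure is a cantilever fixed at P.
Primary-structure tip deflection at Q by superposition:
  point load 32.4 at a = 5.5: Pa²(3L − a)/(6EI) = 4492/EI
Tip deflection under a unit load at Q: L³/(3EI) = 443.7/EI.
Compatibility at Q: δ_0 − R_Q·δ_{QQ} = 0, so R_Q = 4492/443.7 = 10.12 kN.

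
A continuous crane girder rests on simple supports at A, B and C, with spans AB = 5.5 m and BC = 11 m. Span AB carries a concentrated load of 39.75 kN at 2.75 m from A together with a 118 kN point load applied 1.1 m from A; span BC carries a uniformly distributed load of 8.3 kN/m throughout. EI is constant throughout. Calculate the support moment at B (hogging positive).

M_B = 118.1 kN·m

Release continuity at B by inserting a hinge; the redundant is the internal moment M_B. The primary structure is two simply-supported spans AB and BC.
Rotations at B on the released spans (each span's end-slope, ×1/EI):
  span AB: point load 39.75 at a = 2.75: Pab(L + a)/(6LEI) = 75.15/EI
  span AB: point load 118 at a = 1.1: Pab(L + a)/(6LEI) = 114.2/EI
  span BC: UDL 8.3: wL³/(24EI) = 460.3/EI
  relative rotation θ_0 = (189.4 + 460.3)/EI = 649.7/EI
A unit hogging moment at B produces rotation L₁/(3EI) + L₂/(3EI) = 5.5/EI.
Slope continuity at B: θ_0 = M_B·5.5/EI, so M_B = 649.7/5.5 = 118.1 kN·m (hogging).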